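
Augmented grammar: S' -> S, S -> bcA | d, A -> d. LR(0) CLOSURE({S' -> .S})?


Start: S' -> .S
For each item with dot before a nonterminal B, add B -> .γ for every B-production
Closure: [S' -> .S, S -> .bcA, S -> .d]


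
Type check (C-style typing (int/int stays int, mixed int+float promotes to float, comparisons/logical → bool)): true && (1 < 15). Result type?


Operand types: bool && bool
Rule: logical operators take bool operands and yield bool
Result type: bool


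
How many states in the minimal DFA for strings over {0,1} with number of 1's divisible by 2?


Track (count of 1) mod 2: states 0..1, accept at 0
Minimal DFA: 2 states


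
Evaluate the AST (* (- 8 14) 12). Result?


Evaluate inner: (- 8 14) = -6
Evaluate root: (* -6 12) = -72
Result: -72


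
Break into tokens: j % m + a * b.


Scan left to right, longest-match per lexeme
Tokens: ID(j), OP(%), ID(m), OP(+), ID(a), OP(*), ID(b)


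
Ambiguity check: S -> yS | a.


right-linear, alternatives start with distinct terminals 'y' vs 'a': unique leftmost derivation
Unambiguous


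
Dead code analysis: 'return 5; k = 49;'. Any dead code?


statement follows a return and is unreachable
Dead: 'k = 49'


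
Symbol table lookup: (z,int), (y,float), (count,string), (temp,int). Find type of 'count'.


Lookup 'count' → type string


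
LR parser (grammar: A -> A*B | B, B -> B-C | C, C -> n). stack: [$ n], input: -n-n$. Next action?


'n' on top is the handle for C -> n
Action: reduce (C -> n)


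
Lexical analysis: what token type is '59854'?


Pattern: digits only
Type: INTEGER_LITERAL


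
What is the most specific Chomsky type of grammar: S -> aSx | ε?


Single nonterminal LHS, but a^n x^n is not regular
Classification: Type 2 (Context-Free)


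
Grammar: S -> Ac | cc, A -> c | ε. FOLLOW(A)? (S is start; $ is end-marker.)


$ ∈ FOLLOW(S). For each A -> αBβ: add FIRST(β)\{ε} to FOLLOW(B); if β nullable, add FOLLOW(A).
FOLLOW(A) = {c}


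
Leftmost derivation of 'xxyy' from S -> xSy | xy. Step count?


Derivation: S => xSy => xxyy
Steps: 2


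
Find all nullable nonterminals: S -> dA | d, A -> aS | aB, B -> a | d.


A nonterminal is nullable iff some alternative derives ε (directly, or every symbol in it is nullable)
Nullable: {}


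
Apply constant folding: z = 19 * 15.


19 * 15 = 285 at compile time
Optimized: z = 285


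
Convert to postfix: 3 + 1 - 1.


Left to right (same or higher precedence on left)
Postfix: 3 1 + 1 -


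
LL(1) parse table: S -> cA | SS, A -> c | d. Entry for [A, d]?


For [A, d]: 'd' ∈ FIRST(d)
Entry: A -> d


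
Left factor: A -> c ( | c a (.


Common prefix: 'c'
Factored: A -> c A', A' -> ( | a (


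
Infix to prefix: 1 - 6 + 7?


left-to-right (same/higher precedence on left): tree is (+ (- 1 6) 7)
Prefix: + - 1 6 7


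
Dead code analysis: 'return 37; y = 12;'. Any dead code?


statement follows a return and is unreachable
Dead: 'y = 12'


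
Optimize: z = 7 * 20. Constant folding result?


7 * 20 = 140 at compile time
Optimized: z = 140


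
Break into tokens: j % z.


Scan left to right, longest-match per lexeme
Tokens: ID(j), OP(%), ID(z)


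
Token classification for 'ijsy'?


Pattern: letter/underscore followed by alphanumerics, not a keyword
Type: IDENTIFIER


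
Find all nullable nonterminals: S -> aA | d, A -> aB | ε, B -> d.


A nonterminal is nullable iff some alternative derives ε (directly, or every symbol in it is nullable)
Nullable: {A}


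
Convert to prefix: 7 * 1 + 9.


left-to-right (same/higher precedence on left): tree is (+ (* 7 1) 9)
Prefix: + * 7 1 9


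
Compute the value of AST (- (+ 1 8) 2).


Evaluate inner: (+ 1 8) = 9
Evaluate root: (- 9 2) = 7
Result: 7


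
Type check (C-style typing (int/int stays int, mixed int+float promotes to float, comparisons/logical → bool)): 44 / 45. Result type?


Operand types: int / int
Rule: mixed int/float promotes to float; int/int stays int
Result type: int


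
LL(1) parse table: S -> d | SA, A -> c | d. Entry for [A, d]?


For [A, d]: 'd' ∈ FIRST(d)
Entry: A -> d


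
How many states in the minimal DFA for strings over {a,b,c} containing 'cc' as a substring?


KMP-style automaton: 2 progress states + 1 absorbing accept = 3
Minimal DFA: 3 states


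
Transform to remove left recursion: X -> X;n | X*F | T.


Left-recursive alternatives: X;n, X*F; non-recursive: T
Introduce X': X -> TX', X' -> ;nX' | *FX' | ε


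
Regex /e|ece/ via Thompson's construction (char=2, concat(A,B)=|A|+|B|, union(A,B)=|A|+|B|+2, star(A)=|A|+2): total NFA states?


Syntax tree has 4 char leaf(s), 1 union(s), 0 star(s)
chars contribute 4×2 = 8; each union adds +2; each star adds +2
Total: 8 + 2 + 0 = 10 states


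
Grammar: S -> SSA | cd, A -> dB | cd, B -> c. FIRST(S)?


Per alternative of S: FIRST(SSA) = {c}; FIRST(cd) = {c}
FIRST(S) = {c}


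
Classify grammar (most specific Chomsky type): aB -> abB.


LHS has context (more than one symbol) and |LHS| ≤ |RHS|
Classification: Type 1 (Context-Sensitive)


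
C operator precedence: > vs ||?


'>' is relational (level 7); '||' is logical OR (level 1)
Higher level binds tighter
'>' has higher precedence than '||'


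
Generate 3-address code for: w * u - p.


Break into single-operator statements:
t1 = w * u
t2 = t1 - p


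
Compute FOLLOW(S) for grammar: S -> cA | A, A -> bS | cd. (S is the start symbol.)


$ ∈ FOLLOW(S). For each A -> αBβ: add FIRST(β)\{ε} to FOLLOW(B); if β nullable, add FOLLOW(A).
FOLLOW(S) = {$}


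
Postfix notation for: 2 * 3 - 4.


Left to right (same or higher precedence on left)
Postfix: 2 3 * 4 -


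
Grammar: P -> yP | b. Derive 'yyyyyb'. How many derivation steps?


Derivation: P => yP => yyP => yyyP => yyyyP => yyyyyP => yyyyyb
Steps: 6


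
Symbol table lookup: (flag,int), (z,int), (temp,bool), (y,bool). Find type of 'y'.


Lookup 'y' → type bool


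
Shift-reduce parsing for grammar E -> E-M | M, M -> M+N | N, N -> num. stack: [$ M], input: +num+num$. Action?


shift '+' to continue M -> M+N
Action: shift


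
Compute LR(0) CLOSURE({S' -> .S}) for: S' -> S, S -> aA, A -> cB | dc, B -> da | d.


Start: S' -> .S
For each item with dot before a nonterminal B, add B -> .γ for every B-production
Closure: [S' -> .S, S -> .aA]


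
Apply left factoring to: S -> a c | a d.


Common prefix: 'a'
Factored: S -> a S', S' -> c | d


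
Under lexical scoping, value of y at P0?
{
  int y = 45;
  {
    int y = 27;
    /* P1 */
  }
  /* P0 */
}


y declared in the same block as P0
y = 45


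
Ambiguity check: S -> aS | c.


right-linear, alternatives start with distinct terminals 'a' vs 'c': unique leftmost derivation
Unambiguous


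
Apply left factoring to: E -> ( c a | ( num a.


Common prefix: '('
Factored: E -> ( E', E' -> c a | num a


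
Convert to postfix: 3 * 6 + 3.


Left to right (same or higher precedence on left)
Postfix: 3 6 * 3 +


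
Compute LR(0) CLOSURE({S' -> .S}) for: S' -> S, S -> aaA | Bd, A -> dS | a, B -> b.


Start: S' -> .S
For each item with dot before a nonterminal B, add B -> .γ for every B-production
Closure: [S' -> .S, S -> .aaA, S -> .Bd, B -> .b]


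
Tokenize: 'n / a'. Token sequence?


Scan left to right, longest-match per lexeme
Tokens: ID(n), OP(/), ID(a)


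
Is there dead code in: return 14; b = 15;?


statement follows a return and is unreachable
Dead: 'b = 15'


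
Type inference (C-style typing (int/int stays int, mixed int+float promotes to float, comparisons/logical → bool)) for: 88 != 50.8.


Operand types: int != float
Rule: comparison yields bool
Result type: bool


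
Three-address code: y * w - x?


Break into single-operator statements:
t1 = y * w
t2 = t1 - x


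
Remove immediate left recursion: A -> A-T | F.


Left-recursive alternatives: A-T; non-recursive: F
Introduce A': A -> FA', A' -> -TA' | ε


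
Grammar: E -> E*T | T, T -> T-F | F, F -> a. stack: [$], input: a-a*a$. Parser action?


no handle on stack; shift 'a'
Action: shift


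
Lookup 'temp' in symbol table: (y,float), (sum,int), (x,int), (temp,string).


Lookup 'temp' → type string


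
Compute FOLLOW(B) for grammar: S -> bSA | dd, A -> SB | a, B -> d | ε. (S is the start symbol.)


$ ∈ FOLLOW(S). For each A -> αBβ: add FIRST(β)\{ε} to FOLLOW(B); if β nullable, add FOLLOW(A).
FOLLOW(B) = {$, a, b, d}


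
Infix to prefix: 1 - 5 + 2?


left-to-right (same/higher precedence on left): tree is (+ (- 1 5) 2)
Prefix: + - 1 5 2


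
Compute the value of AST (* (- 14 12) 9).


Evaluate inner: (- 14 12) = 2
Evaluate root: (* 2 9) = 18
Result: 18


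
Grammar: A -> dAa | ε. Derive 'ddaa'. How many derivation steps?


Derivation: A => dAa => ddAaa => ddaa
Steps: 3


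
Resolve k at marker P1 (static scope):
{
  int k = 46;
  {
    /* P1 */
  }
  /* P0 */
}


P1's block does not declare k; resolves to the enclosing declaration at depth 0
k = 46


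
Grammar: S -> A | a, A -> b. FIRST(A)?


Per alternative of A: FIRST(b) = {b}
FIRST(A) = {b}


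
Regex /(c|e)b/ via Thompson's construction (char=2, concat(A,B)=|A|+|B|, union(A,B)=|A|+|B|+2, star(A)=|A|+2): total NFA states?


Syntax tree has 3 char leaf(s), 1 union(s), 0 star(s)
chars contribute 3×2 = 6; each union adds +2; each star adds +2
Total: 6 + 2 + 0 = 8 states


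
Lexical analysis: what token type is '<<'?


Pattern: operator symbol
Type: OPERATOR


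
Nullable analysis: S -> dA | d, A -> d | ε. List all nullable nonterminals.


A nonterminal is nullable iff some alternative derives ε (directly, or every symbol in it is nullable)
Nullable: {A}


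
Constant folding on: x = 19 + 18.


19 + 18 = 37 at compile time
Optimized: x = 37


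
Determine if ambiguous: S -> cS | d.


right-linear, alternatives start with distinct terminals 'c' vs 'd': unique leftmost derivation
Unambiguous


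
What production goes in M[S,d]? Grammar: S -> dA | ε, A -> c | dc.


For [S, d]: 'd' ∈ FIRST(dA)
Entry: S -> dA


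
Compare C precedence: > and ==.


'>' is relational (level 7); '==' is equality (level 6)
Higher level binds tighter
'>' has higher precedence than '=='


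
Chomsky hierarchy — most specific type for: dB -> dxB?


LHS has context (more than one symbol) and |LHS| ≤ |RHS|
Classification: Type 1 (Context-Sensitive)


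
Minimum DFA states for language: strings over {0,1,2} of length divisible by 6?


Track length mod 6: states 0..5, accept at 0
Minimal DFA: 6 states


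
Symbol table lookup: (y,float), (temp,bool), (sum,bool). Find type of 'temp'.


Lookup 'temp' → type bool


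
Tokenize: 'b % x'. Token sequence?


Scan left to right, longest-match per lexeme
Tokens: ID(b), OP(%), ID(x)


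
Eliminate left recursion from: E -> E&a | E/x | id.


Left-recursive alternatives: E&a, E/x; non-recursive: id
Introduce E': E -> idE', E' -> &aE' | /xE' | ε


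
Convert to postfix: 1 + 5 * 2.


* has higher precedence, evaluate 5*2 first
Postfix: 1 5 2 * +


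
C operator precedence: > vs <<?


'<<' is shift (level 8); '>' is relational (level 7)
Higher level binds tighter
'<<' has higher precedence than '>'


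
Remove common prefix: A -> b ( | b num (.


Common prefix: 'b'
Factored: A -> b A', A' -> ( | num (


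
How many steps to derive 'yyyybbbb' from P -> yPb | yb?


Derivation: P => yPb => yyPbb => yyyPbbb => yyyybbbb
Steps: 4


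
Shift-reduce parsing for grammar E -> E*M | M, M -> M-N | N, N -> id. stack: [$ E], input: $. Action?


start symbol E on stack, input exhausted
Action: accept


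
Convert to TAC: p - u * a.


Break into single-operator statements:
t1 = u * a
t2 = p - t1


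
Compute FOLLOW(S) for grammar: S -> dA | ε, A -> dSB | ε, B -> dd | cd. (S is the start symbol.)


$ ∈ FOLLOW(S). For each A -> αBβ: add FIRST(β)\{ε} to FOLLOW(B); if β nullable, add FOLLOW(A).
FOLLOW(S) = {$, c, d}


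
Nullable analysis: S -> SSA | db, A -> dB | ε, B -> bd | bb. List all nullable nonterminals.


A nonterminal is nullable iff some alternative derives ε (directly, or every symbol in it is nullable)
Nullable: {A}


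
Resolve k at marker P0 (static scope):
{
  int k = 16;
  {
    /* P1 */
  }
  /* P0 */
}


k declared in the same block as P0
k = 16


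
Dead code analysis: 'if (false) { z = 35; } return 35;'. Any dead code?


condition is constant false, so the whole block is unreachable
Dead: 'if (false) { z = 35; }'


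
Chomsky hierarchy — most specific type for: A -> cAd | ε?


Single nonterminal LHS, but c^n d^n is not regular
Classification: Type 2 (Context-Free)


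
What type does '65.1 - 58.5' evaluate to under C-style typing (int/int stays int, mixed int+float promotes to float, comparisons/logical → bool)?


Operand types: float - float
Rule: mixed int/float promotes to float; int/int stays int
Result type: float


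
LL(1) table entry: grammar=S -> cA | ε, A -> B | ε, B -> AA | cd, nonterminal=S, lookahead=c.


For [S, c]: 'c' ∈ FIRST(cA)
Entry: S -> cA


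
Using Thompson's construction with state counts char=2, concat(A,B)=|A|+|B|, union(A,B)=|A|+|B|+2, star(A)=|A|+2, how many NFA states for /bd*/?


Syntax tree has 2 char leaf(s), 0 union(s), 1 star(s)
chars contribute 2×2 = 4; each union adds +2; each star adds +2
Total: 4 + 0 + 2 = 6 states


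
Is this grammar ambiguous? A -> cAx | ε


balanced c^n…x^n: each string has a unique parse
Unambiguous


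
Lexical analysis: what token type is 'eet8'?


Pattern: letter/underscore followed by alphanumerics, not a keyword
Type: IDENTIFIER


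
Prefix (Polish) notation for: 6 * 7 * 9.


left-to-right (same/higher precedence on left): tree is (* (* 6 7) 9)
Prefix: * * 6 7 9


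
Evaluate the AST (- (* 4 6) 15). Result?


Evaluate inner: (* 4 6) = 24
Evaluate root: (- 24 15) = 9
Result: 9


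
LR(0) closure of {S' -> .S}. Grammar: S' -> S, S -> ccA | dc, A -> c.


Start: S' -> .S
For each item with dot before a nonterminal B, add B -> .γ for every B-production
Closure: [S' -> .S, S -> .ccA, S -> .dc]


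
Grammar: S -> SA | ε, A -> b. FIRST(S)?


Per alternative of S: FIRST(SA) = {b}; FIRST(ε) = {ε}
FIRST(S) = {b, ε}


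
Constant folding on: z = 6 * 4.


6 * 4 = 24 at compile time
Optimized: z = 24


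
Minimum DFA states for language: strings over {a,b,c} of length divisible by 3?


Track length mod 3: states 0..2, accept at 0
Minimal DFA: 3 states


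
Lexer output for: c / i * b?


Scan left to right, longest-match per lexeme
Tokens: ID(c), OP(/), ID(i), OP(*), ID(b)


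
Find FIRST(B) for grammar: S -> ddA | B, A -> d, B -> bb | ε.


Per alternative of B: FIRST(bb) = {b}; FIRST(ε) = {ε}
FIRST(B) = {b, ε}


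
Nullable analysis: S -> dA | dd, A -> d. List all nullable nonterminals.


A nonterminal is nullable iff some alternative derives ε (directly, or every symbol in it is nullable)
Nullable: {}


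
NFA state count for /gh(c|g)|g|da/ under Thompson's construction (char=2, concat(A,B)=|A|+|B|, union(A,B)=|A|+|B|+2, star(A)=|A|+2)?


Syntax tree has 7 char leaf(s), 3 union(s), 0 star(s)
chars contribute 7×2 = 14; each union adds +2; each star adds +2
Total: 14 + 6 + 0 = 20 states


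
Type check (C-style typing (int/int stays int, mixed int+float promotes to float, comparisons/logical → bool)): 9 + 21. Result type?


Operand types: int + int
Rule: mixed int/float promotes to float; int/int stays int
Result type: int


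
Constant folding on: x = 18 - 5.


18 - 5 = 13 at compile time
Optimized: x = 13


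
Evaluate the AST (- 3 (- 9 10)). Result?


Evaluate inner: (- 9 10) = -1
Evaluate root: (- 3 -1) = 4
Result: 4


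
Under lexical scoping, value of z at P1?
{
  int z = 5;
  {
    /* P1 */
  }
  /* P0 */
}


P1's block does not declare z; resolves to the enclosing declaration at depth 0
z = 5


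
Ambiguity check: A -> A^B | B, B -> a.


precedence layered via separate nonterminal B: deterministic
Unambiguous


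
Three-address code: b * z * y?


Break into single-operator statements:
t1 = b * z
t2 = t1 * y


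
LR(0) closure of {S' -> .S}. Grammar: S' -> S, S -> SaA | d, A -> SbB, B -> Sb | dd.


Start: S' -> .S
For each item with dot before a nonterminal B, add B -> .γ for every B-production
Closure: [S' -> .S, S -> .SaA, S -> .d]


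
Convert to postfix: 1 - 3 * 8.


* has higher precedence, evaluate 3*8 first
Postfix: 1 3 8 * -


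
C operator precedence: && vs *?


'*' is multiplicative (level 10); '&&' is logical AND (level 2)
Higher level binds tighter
'*' has higher precedence than '&&'


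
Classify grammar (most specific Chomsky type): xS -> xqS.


LHS has context (more than one symbol) and |LHS| ≤ |RHS|
Classification: Type 1 (Context-Sensitive)


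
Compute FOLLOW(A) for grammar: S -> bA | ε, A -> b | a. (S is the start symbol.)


$ ∈ FOLLOW(S). For each A -> αBβ: add FIRST(β)\{ε} to FOLLOW(B); if β nullable, add FOLLOW(A).
FOLLOW(A) = {$}


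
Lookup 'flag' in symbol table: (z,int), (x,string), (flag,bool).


Lookup 'flag' → type bool


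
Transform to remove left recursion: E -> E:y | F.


Left-recursive alternatives: E:y; non-recursive: F
Introduce E': E -> FE', E' -> :yE' | ε


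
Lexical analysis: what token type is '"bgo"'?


Pattern: double-quoted sequence
Type: STRING_LITERAL


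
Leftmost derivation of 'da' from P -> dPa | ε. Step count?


Derivation: P => dPa => da
Steps: 2


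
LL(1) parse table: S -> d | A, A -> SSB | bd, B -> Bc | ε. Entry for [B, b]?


For [B, b]: ε is nullable and 'b' ∈ FOLLOW(B)
Entry: B -> ε


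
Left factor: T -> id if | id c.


Common prefix: 'id'
Factored: T -> id T', T' -> if | c


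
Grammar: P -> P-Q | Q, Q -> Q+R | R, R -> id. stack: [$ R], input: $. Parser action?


'R' (not preceded by Q+) is the handle for Q -> R
Action: reduce (Q -> R)


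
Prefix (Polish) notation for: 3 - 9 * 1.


'*' binds tighter: tree is (- 3 (* 9 1))
Prefix: - 3 * 9 1


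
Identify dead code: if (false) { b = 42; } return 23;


condition is constant false, so the whole block is unreachable
Dead: 'if (false) { b = 42; }'


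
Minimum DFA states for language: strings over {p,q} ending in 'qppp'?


Track the longest suffix of input matching a prefix of 'qppp': 5 classes (prefixes of length 0..4)
Minimal DFA: 5 states


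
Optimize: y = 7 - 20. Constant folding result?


7 - 20 = -13 at compile time
Optimized: y = -13


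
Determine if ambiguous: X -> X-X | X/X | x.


'x-x/x' has two parse trees (no precedence encoded between - and /)
Ambiguous


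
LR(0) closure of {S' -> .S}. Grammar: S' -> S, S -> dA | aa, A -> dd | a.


Start: S' -> .S
For each item with dot before a nonterminal B, add B -> .γ for every B-production
Closure: [S' -> .S, S -> .dA, S -> .aa]


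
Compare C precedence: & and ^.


'&' is bitwise AND (level 5); '^' is bitwise XOR (level 4)
Higher level binds tighter
'&' has higher precedence than '^'


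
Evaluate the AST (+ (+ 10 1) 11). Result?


Evaluate inner: (+ 10 1) = 11
Evaluate root: (+ 11 11) = 22
Result: 22


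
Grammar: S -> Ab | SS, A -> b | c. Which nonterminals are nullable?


A nonterminal is nullable iff some alternative derives ε (directly, or every symbol in it is nullable)
Nullable: {}


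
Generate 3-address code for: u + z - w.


Break into single-operator statements:
t1 = u + z
t2 = t1 - w


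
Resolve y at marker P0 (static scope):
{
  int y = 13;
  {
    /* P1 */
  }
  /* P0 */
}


y declared in the same block as P0
y = 13


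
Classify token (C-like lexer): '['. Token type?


Pattern: delimiter/punctuation
Type: PUNCTUATION


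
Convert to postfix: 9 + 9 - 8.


Left to right (same or higher precedence on left)
Postfix: 9 9 + 8 -


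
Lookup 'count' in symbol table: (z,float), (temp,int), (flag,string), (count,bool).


Lookup 'count' → type bool


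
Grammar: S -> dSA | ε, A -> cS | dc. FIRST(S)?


Per alternative of S: FIRST(dSA) = {d}; FIRST(ε) = {ε}
FIRST(S) = {d, ε}


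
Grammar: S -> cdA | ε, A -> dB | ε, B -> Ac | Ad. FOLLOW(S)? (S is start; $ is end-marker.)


$ ∈ FOLLOW(S). For each A -> αBβ: add FIRST(β)\{ε} to FOLLOW(B); if β nullable, add FOLLOW(A).
FOLLOW(S) = {$}


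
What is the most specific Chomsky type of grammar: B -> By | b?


Left-linear: every RHS is a terminal or one nonterminal followed by a terminal
Classification: Type 3 (Regular)


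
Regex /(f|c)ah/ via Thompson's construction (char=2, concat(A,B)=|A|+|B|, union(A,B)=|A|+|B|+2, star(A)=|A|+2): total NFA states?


Syntax tree has 4 char leaf(s), 1 union(s), 0 star(s)
chars contribute 4×2 = 8; each union adds +2; each star adds +2
Total: 8 + 2 + 0 = 10 states


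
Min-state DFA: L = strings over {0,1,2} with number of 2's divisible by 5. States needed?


Track (count of 2) mod 5: states 0..4, accept at 0
Minimal DFA: 5 states


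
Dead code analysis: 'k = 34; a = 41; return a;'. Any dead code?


k is assigned but never read
Dead: 'k = 34'


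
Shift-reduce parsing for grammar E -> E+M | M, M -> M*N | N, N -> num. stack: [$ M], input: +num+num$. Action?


lookahead ∉ {*} so M won't extend; reduce E -> M
Action: reduce (E -> M)


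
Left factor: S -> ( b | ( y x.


Common prefix: '('
Factored: S -> ( S', S' -> b | y x


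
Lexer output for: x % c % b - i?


Scan left to right, longest-match per lexeme
Tokens: ID(x), OP(%), ID(c), OP(%), ID(b), OP(-), ID(i)


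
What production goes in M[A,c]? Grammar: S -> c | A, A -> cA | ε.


For [A, c]: 'c' ∈ FIRST(cA)
Entry: A -> cA


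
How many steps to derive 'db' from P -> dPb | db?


Derivation: P => db
Steps: 1


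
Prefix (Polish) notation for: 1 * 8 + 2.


left-to-right (same/higher precedence on left): tree is (+ (* 1 8) 2)
Prefix: + * 1 8 2


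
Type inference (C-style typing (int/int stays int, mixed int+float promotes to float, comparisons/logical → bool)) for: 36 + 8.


Operand types: int + int
Rule: mixed int/float promotes to float; int/int stays int
Result type: int


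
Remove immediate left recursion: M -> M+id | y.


Left-recursive alternatives: M+id; non-recursive: y
Introduce M': M -> yM', M' -> +idM' | ε


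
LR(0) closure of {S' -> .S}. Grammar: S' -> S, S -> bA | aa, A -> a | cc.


Start: S' -> .S
For each item with dot before a nonterminal B, add B -> .γ for every B-production
Closure: [S' -> .S, S -> .bA, S -> .aa]


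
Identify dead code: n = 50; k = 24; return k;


n is assigned but never read
Dead: 'n = 50'


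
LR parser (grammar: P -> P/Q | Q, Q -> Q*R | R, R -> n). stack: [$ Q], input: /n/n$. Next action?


lookahead ∉ {*} so Q won't extend; reduce P -> Q
Action: reduce (P -> Q)


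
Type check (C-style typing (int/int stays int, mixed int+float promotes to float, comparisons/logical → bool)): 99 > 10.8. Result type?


Operand types: int > float
Rule: comparison yields bool
Result type: bool


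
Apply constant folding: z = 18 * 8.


18 * 8 = 144 at compile time
Optimized: z = 144


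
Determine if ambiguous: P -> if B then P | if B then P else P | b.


dangling else: 'if B then if B then b else b' parses two ways
Ambiguous


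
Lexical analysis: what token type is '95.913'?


Pattern: digits with a decimal point
Type: FLOAT_LITERAL


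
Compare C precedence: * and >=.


'*' is multiplicative (level 10); '>=' is relational (level 7)
Higher level binds tighter
'*' has higher precedence than '>='


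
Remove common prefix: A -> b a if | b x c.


Common prefix: 'b'
Factored: A -> b A', A' -> a if | x c


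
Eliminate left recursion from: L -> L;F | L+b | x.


Left-recursive alternatives: L;F, L+b; non-recursive: x
Introduce L': L -> xL', L' -> ;FL' | +bL' | ε


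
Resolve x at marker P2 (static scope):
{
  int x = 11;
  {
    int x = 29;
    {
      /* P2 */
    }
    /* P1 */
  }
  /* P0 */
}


P2's block does not declare x; resolves to the enclosing declaration at depth 1
x = 29


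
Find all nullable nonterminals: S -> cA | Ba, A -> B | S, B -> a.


A nonterminal is nullable iff some alternative derives ε (directly, or every symbol in it is nullable)
Nullable: {}


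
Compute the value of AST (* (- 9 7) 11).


Evaluate inner: (- 9 7) = 2
Evaluate root: (* 2 11) = 22
Result: 22


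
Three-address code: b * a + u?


Break into single-operator statements:
t1 = b * a
t2 = t1 + u


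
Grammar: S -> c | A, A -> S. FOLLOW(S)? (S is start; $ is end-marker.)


$ ∈ FOLLOW(S). For each A -> αBβ: add FIRST(β)\{ε} to FOLLOW(B); if β nullable, add FOLLOW(A).
FOLLOW(S) = {$}


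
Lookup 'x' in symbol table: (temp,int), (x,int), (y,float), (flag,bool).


Lookup 'x' → type int


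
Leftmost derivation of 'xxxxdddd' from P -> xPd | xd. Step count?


Derivation: P => xPd => xxPdd => xxxPddd => xxxxdddd
Steps: 4


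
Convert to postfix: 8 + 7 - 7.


Left to right (same or higher precedence on left)
Postfix: 8 7 + 7 -


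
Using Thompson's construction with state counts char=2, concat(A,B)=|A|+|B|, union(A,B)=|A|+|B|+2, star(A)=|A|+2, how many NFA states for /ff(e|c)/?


Syntax tree has 4 char leaf(s), 1 union(s), 0 star(s)
chars contribute 4×2 = 8; each union adds +2; each star adds +2
Total: 8 + 2 + 0 = 10 states


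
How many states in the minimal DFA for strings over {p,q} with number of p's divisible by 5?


Track (count of p) mod 5: states 0..4, accept at 0
Minimal DFA: 5 states


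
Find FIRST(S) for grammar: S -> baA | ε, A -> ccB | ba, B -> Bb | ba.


Per alternative of S: FIRST(baA) = {b}; FIRST(ε) = {ε}
FIRST(S) = {b, ε}


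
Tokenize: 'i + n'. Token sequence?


Scan left to right, longest-match per lexeme
Tokens: ID(i), OP(+), ID(n)


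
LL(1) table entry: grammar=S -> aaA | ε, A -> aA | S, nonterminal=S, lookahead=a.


For [S, a]: 'a' ∈ FIRST(aaA)
Entry: S -> aaA


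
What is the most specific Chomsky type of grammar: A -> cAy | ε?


Single nonterminal LHS, but c^n y^n is not regular
Classification: Type 2 (Context-Free)


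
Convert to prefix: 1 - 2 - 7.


left-to-right (same/higher precedence on left): tree is (- (- 1 2) 7)
Prefix: - - 1 2 7


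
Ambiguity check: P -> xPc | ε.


balanced x^n…c^n: each string has a unique parse
Unambiguous


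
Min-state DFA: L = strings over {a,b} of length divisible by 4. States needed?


Track length mod 4: states 0..3, accept at 0
Minimal DFA: 4 states


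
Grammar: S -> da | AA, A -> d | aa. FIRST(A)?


Per alternative of A: FIRST(d) = {d}; FIRST(aa) = {a}
FIRST(A) = {a, d}


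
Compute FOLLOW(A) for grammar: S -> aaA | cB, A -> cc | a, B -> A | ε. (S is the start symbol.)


$ ∈ FOLLOW(S). For each A -> αBβ: add FIRST(β)\{ε} to FOLLOW(B); if β nullable, add FOLLOW(A).
FOLLOW(A) = {$}


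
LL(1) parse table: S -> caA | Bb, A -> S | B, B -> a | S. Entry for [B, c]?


For [B, c]: 'c' ∈ FIRST(S)
Entry: B -> S


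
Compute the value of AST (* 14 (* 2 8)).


Evaluate inner: (* 2 8) = 16
Evaluate root: (* 14 16) = 224
Result: 224


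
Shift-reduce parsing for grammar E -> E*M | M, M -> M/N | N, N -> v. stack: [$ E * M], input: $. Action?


handle 'E*M' on top; lookahead ∈ FOLLOW(E) = {*, $}
Action: reduce (E -> E*M)


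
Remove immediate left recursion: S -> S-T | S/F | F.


Left-recursive alternatives: S-T, S/F; non-recursive: F
Introduce S': S -> FS', S' -> -TS' | /FS' | ε


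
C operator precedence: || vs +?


'+' is additive (level 9); '||' is logical OR (level 1)
Higher level binds tighter
'+' has higher precedence than '||'


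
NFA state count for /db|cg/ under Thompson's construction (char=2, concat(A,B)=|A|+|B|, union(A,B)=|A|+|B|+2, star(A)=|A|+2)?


Syntax tree has 4 char leaf(s), 1 union(s), 0 star(s)
chars contribute 4×2 = 8; each union adds +2; each star adds +2
Total: 8 + 2 + 0 = 10 states


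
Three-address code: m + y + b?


Break into single-operator statements:
t1 = m + y
t2 = t1 + b


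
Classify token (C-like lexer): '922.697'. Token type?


Pattern: digits with a decimal point
Type: FLOAT_LITERAL


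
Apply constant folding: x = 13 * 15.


13 * 15 = 195 at compile time
Optimized: x = 195


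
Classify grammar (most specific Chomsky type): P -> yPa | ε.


Single nonterminal LHS, but y^n a^n is not regular
Classification: Type 2 (Context-Free)


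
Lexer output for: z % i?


Scan left to right, longest-match per lexeme
Tokens: ID(z), OP(%), ID(i)


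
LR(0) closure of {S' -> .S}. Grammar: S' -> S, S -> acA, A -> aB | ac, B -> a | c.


Start: S' -> .S
For each item with dot before a nonterminal B, add B -> .γ for every B-production
Closure: [S' -> .S, S -> .acA]


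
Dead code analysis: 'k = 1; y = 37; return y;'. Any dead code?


k is assigned but never read
Dead: 'k = 1'


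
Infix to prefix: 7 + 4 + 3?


left-to-right (same/higher precedence on left): tree is (+ (+ 7 4) 3)
Prefix: + + 7 4 3


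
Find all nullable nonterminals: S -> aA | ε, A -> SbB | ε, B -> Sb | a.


A nonterminal is nullable iff some alternative derives ε (directly, or every symbol in it is nullable)
Nullable: {A, S}


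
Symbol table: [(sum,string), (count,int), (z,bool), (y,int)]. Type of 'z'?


Lookup 'z' → type bool


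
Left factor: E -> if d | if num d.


Common prefix: 'if'
Factored: E -> if E', E' -> d | num d


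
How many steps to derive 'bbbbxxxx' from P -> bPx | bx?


Derivation: P => bPx => bbPxx => bbbPxxx => bbbbxxxx
Steps: 4


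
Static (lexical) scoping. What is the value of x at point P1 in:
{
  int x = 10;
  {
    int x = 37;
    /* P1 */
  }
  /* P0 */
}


x declared in the same block as P1
x = 37


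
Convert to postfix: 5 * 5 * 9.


Left to right (same or higher precedence on left)
Postfix: 5 5 * 9 *


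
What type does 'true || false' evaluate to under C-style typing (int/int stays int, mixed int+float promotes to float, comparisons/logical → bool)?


Operand types: bool || bool
Rule: logical operators take bool operands and yield bool
Result type: bool


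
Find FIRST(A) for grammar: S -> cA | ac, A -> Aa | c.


Per alternative of A: FIRST(Aa) = {c}; FIRST(c) = {c}
FIRST(A) = {c}


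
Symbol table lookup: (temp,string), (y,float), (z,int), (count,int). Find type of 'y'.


Lookup 'y' → type float


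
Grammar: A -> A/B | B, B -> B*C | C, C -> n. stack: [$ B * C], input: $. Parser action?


handle 'B*C' on top
Action: reduce (B -> B*C)


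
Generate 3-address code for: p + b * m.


Break into single-operator statements:
t1 = b * m
t2 = p + t1


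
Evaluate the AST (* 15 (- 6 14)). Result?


Evaluate inner: (- 6 14) = -8
Evaluate root: (* 15 -8) = -120
Result: -120


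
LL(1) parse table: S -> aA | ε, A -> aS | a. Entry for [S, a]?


For [S, a]: 'a' ∈ FIRST(aA)
Entry: S -> aA


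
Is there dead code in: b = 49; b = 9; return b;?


first assignment to b is overwritten before any read
Dead: 'b = 49'


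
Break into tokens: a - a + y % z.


Scan left to right, longest-match per lexeme
Tokens: ID(a), OP(-), ID(a), OP(+), ID(y), OP(%), ID(z)


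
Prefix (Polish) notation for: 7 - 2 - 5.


left-to-right (same/higher precedence on left): tree is (- (- 7 2) 5)
Prefix: - - 7 2 5


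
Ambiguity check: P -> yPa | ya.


balanced y^n…a^n: each string has a unique parse
Unambiguous


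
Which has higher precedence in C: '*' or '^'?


'*' is multiplicative (level 10); '^' is bitwise XOR (level 4)
Higher level binds tighter
'*' has higher precedence than '^'


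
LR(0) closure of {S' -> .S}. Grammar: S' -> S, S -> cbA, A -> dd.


Start: S' -> .S
For each item with dot before a nonterminal B, add B -> .γ for every B-production
Closure: [S' -> .S, S -> .cbA]


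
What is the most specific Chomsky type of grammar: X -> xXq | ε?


Single nonterminal LHS, but x^n q^n is not regular
Classification: Type 2 (Context-Free)


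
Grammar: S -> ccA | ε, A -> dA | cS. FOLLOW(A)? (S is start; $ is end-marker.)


$ ∈ FOLLOW(S). For each A -> αBβ: add FIRST(β)\{ε} to FOLLOW(B); if β nullable, add FOLLOW(A).
FOLLOW(A) = {$}


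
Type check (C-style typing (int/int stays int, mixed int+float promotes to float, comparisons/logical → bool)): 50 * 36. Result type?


Operand types: int * int
Rule: mixed int/float promotes to float; int/int stays int
Result type: int


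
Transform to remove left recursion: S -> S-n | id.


Left-recursive alternatives: S-n; non-recursive: id
Introduce S': S -> idS', S' -> -nS' | ε


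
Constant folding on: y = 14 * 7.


14 * 7 = 98 at compile time
Optimized: y = 98


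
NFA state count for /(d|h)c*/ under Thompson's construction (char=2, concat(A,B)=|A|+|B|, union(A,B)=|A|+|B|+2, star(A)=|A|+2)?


Syntax tree has 3 char leaf(s), 1 union(s), 1 star(s)
chars contribute 3×2 = 6; each union adds +2; each star adds +2
Total: 6 + 2 + 2 = 10 states


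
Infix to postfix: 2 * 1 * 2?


Left to right (same or higher precedence on left)
Postfix: 2 1 * 2 *


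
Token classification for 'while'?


Pattern: reserved word
Type: KEYWORD


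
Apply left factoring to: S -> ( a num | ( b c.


Common prefix: '('
Factored: S -> ( S', S' -> a num | b c


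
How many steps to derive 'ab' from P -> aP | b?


Derivation: P => aP => ab
Steps: 2


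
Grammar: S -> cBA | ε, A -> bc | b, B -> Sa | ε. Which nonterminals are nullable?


A nonterminal is nullable iff some alternative derives ε (directly, or every symbol in it is nullable)
Nullable: {B, S}


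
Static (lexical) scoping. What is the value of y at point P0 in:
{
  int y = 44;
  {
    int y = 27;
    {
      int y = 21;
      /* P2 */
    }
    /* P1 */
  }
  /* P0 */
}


y declared in the same block as P0
y = 44


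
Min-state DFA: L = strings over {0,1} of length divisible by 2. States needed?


Track length mod 2: states 0..1, accept at 0
Minimal DFA: 2 states


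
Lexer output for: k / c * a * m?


Scan left to right, longest-match per lexeme
Tokens: ID(k), OP(/), ID(c), OP(*), ID(a), OP(*), ID(m)


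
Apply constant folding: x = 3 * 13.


3 * 13 = 39 at compile time
Optimized: x = 39


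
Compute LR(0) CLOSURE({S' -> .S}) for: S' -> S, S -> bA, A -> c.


Start: S' -> .S
For each item with dot before a nonterminal B, add B -> .γ for every B-production
Closure: [S' -> .S, S -> .bA]


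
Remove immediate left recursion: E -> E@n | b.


Left-recursive alternatives: E@n; non-recursive: b
Introduce E': E -> bE', E' -> @nE' | ε


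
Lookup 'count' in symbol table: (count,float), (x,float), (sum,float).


Lookup 'count' → type float


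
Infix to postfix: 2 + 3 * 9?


* has higher precedence, evaluate 3*9 first
Postfix: 2 3 9 * +


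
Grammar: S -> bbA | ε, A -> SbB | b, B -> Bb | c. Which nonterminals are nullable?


A nonterminal is nullable iff some alternative derives ε (directly, or every symbol in it is nullable)
Nullable: {S}


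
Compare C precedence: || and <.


'<' is relational (level 7); '||' is logical OR (level 1)
Higher level binds tighter
'<' has higher precedence than '||'


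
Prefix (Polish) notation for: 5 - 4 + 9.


left-to-right (same/higher precedence on left): tree is (+ (- 5 4) 9)
Prefix: + - 5 4 9


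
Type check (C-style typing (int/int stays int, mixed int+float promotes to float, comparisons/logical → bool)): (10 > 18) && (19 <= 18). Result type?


Operand types: bool && bool
Rule: logical operators take bool operands and yield bool
Result type: bool


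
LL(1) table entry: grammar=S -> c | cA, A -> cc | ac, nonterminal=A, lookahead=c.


For [A, c]: 'c' ∈ FIRST(cc)
Entry: A -> cc


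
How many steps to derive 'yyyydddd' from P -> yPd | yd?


Derivation: P => yPd => yyPdd => yyyPddd => yyyydddd
Steps: 4


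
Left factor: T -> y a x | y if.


Common prefix: 'y'
Factored: T -> y T', T' -> a x | if


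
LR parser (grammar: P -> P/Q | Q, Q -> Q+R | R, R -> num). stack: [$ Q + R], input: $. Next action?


handle 'Q+R' on top
Action: reduce (Q -> Q+R)


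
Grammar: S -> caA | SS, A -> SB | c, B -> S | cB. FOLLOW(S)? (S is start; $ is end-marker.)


$ ∈ FOLLOW(S). For each A -> αBβ: add FIRST(β)\{ε} to FOLLOW(B); if β nullable, add FOLLOW(A).
FOLLOW(S) = {$, c}


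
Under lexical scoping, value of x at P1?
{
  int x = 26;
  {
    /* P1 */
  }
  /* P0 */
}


P1's block does not declare x; resolves to the enclosing declaration at depth 0
x = 26


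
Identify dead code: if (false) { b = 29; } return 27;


condition is constant false, so the whole block is unreachable
Dead: 'if (false) { b = 29; }'


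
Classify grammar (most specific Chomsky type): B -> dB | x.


Right-linear: every RHS is a terminal or a terminal followed by one nonterminal
Classification: Type 3 (Regular)


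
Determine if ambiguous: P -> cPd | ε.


balanced c^n…d^n: each string has a unique parse
Unambiguous


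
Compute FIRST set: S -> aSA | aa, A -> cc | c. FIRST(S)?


Per alternative of S: FIRST(aSA) = {a}; FIRST(aa) = {a}
FIRST(S) = {a}


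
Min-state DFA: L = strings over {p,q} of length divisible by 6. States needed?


Track length mod 6: states 0..5, accept at 0
Minimal DFA: 6 states


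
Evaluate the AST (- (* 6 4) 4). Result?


Evaluate inner: (* 6 4) = 24
Evaluate root: (- 24 4) = 20
Result: 20


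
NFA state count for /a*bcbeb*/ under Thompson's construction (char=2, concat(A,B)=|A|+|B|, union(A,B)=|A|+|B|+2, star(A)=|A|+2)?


Syntax tree has 6 char leaf(s), 0 union(s), 2 star(s)
chars contribute 6×2 = 12; each union adds +2; each star adds +2
Total: 12 + 0 + 4 = 16 states


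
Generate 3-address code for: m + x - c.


Break into single-operator statements:
t1 = m + x
t2 = t1 - c


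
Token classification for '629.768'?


Pattern: digits with a decimal point
Type: FLOAT_LITERAL


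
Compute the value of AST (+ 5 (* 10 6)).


Evaluate inner: (* 10 6) = 60
Evaluate root: (+ 5 60) = 65
Result: 65


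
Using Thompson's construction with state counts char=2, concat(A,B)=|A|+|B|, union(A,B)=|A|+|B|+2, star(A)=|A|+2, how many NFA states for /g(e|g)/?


Syntax tree has 3 char leaf(s), 1 union(s), 0 star(s)
chars contribute 3×2 = 6; each union adds +2; each star adds +2
Total: 6 + 2 + 0 = 8 states


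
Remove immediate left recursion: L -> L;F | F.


Left-recursive alternatives: L;F; non-recursive: F
Introduce L': L -> FL', L' -> ;FL' | ε


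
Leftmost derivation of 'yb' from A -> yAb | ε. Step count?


Derivation: A => yAb => yb
Steps: 2


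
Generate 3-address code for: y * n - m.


Break into single-operator statements:
t1 = y * n
t2 = t1 - m


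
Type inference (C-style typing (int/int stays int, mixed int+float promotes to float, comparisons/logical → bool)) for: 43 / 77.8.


Operand types: int / float
Rule: mixed int/float promotes to float; int/int stays int
Result type: float
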